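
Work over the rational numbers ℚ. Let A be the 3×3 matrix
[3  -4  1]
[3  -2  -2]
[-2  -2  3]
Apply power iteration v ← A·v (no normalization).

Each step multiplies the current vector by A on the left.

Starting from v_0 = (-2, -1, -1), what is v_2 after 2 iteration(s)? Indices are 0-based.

v_0 = (-2, -1, -1).
v_1 = A·v_0 = (-3, -2, 3).
v_2 = A·v_1 = (2, -11, 19).

v_2 = (2, -11, 19)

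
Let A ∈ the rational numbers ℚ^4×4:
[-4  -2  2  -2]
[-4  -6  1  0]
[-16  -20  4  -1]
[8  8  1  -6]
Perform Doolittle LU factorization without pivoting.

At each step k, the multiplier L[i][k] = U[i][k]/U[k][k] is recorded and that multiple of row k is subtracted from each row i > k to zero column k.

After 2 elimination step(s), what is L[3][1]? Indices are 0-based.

L[3][1] = -1

[col 0] pivot -4
  R1 -= 1*R0 → (0, -4, -1, 2)  (L[1][0] := 1)
  R2 -= 4*R0 → (0, -12, -4, 7)  (L[2][0] := 4)
  R3 -= -2*R0 → (0, 4, 5, -10)  (L[3][0] := -2)
[col 1] pivot -4
  R2 -= 3*R1 → (0, 0, -1, 1)  (L[2][1] := 3)
  R3 -= -1*R1 → (0, 0, 4, -8)  (L[3][1] := -1)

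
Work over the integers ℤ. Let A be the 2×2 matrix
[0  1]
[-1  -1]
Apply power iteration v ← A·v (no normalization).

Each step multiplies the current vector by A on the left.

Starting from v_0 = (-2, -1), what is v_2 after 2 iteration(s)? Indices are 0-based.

v_2 = (3, -2)

v_0 = (-2, -1).
v_1 = A·v_0 = (-1, 3).
v_2 = A·v_1 = (3, -2).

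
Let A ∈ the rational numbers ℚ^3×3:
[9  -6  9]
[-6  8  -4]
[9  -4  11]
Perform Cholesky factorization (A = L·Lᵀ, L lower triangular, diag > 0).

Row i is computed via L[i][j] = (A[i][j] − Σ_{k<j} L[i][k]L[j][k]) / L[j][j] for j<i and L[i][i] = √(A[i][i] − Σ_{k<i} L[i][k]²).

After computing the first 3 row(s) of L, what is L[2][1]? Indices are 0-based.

Step 1: L[0][0] = √(9) = 3.
  L[1][0] = (-6) / L[0][0] = -2.
Step 2: L[1][1] = √(4) = 2.
  L[2][0] = (9) / L[0][0] = 3.
  L[2][1] = (2) / L[1][1] = 1.
Step 3: L[2][2] = √(1) = 1.

L[2][1] = 1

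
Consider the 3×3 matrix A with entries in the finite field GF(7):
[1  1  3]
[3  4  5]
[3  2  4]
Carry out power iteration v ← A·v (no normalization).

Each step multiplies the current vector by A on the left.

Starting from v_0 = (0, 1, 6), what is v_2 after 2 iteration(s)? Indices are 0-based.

v_0 = (0, 1, 6).
v_1 = A·v_0 = (5, 6, 5).
v_2 = A·v_1 = (5, 1, 5).

v_2 = (5, 1, 5)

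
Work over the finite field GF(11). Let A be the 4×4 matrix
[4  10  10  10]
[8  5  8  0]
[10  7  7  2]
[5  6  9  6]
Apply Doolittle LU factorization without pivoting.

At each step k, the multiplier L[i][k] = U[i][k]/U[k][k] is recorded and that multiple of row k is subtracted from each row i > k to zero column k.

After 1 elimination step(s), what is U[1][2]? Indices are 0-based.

[col 0] pivot 4
  R1 -= 2*R0 → (0, 7, 10, 2)  (L[1][0] := 2)
  R2 -= 8*R0 → (0, 4, 4, 10)  (L[2][0] := 8)
  R3 -= 4*R0 → (0, 10, 2, 10)  (L[3][0] := 4)

U[1][2] = 10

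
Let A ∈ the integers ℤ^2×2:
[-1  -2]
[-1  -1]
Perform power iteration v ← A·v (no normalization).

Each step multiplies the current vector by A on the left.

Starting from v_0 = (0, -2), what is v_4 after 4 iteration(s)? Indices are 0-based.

v_0 = (0, -2).
v_1 = A·v_0 = (4, 2).
v_2 = A·v_1 = (-8, -6).
v_3 = A·v_2 = (20, 14).
v_4 = A·v_3 = (-48, -34).

v_4 = (-48, -34)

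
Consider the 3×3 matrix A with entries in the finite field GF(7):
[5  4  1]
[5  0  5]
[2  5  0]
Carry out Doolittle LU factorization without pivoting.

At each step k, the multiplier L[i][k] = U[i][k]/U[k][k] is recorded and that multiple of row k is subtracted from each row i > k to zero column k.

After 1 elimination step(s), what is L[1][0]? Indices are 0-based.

L[1][0] = 1

[col 0] pivot 5
  R1 -= 1*R0 → (0, 3, 4)  (L[1][0] := 1)
  R2 -= 6*R0 → (0, 2, 1)  (L[2][0] := 6)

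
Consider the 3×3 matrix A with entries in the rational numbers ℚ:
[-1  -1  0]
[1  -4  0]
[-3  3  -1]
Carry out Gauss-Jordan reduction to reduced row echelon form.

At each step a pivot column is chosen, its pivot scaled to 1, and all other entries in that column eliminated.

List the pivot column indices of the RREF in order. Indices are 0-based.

step 1: normalize row 0 (÷-1) = (1, 1, 0)
  row 1: subtract 1×row0 = (0, -5, 0)
  row 2: subtract -3×row0 = (0, 6, -1)
step 2: normalize row 1 (÷-5) = (0, 1, 0)
  row 0: subtract 1×row1 = (1, 0, 0)
  row 2: subtract 6×row1 = (0, 0, -1)
step 3: normalize row 2 (÷-1) = (0, 0, 1)

pivot columns: 0, 1, 2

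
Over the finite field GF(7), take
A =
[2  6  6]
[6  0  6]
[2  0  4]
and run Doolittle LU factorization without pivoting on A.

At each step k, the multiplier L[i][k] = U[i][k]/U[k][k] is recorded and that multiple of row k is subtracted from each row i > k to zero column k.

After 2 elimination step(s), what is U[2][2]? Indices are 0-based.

U[2][2] = 2

[col 0] pivot 2
  R1 -= 3*R0 → (0, 3, 2)  (L[1][0] := 3)
  R2 -= 1*R0 → (0, 1, 5)  (L[2][0] := 1)
[col 1] pivot 3
  R2 -= 5*R1 → (0, 0, 2)  (L[2][1] := 5)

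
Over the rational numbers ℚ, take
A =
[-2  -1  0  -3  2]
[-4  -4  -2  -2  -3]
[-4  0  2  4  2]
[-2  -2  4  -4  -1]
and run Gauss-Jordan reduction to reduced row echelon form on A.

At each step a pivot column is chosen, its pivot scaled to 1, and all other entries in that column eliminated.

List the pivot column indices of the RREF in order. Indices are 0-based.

pivot columns: 0, 1, 2, 3

pivot(0,0)=-2: scale R0 → (1, 1/2, 0, 3/2, -1)
  clear (1,0): R1 −= (-4)R0 → (0, -2, -2, 4, -7)
  clear (2,0): R2 −= (-4)R0 → (0, 2, 2, 10, -2)
  clear (3,0): R3 −= (-2)R0 → (0, -1, 4, -1, -3)
pivot(1,1)=-2: scale R1 → (0, 1, 1, -2, 7/2)
  clear (0,1): R0 −= (1/2)R1 → (1, 0, -1/2, 5/2, -11/4)
  clear (2,1): R2 −= (2)R1 → (0, 0, 0, 14, -9)
  clear (3,1): R3 −= (-1)R1 → (0, 0, 5, -3, 1/2)
pivot(2,2): swap R2↔R3
pivot(2,2)=5: scale R2 → (0, 0, 1, -3/5, 1/10)
  clear (0,2): R0 −= (-1/2)R2 → (1, 0, 0, 11/5, -27/10)
  clear (1,2): R1 −= (1)R2 → (0, 1, 0, -7/5, 17/5)
pivot(3,3)=14: scale R3 → (0, 0, 0, 1, -9/14)
  clear (0,3): R0 −= (11/5)R3 → (1, 0, 0, 0, -9/7)
  clear (1,3): R1 −= (-7/5)R3 → (0, 1, 0, 0, 5/2)
  clear (2,3): R2 −= (-3/5)R3 → (0, 0, 1, 0, -2/7)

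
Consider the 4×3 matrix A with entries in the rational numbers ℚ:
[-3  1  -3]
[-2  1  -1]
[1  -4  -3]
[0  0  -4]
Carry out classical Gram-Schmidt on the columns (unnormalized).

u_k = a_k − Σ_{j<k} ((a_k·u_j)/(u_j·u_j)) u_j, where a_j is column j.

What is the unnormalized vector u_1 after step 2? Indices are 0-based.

u_1 = (-13/14, -2/7, -47/14, 0)

Step 1: u_0 = a_0 = (-3, -2, 1, 0).
Step 2: u_1 = a_1 − (-9/14)·u_0 = (-13/14, -2/7, -47/14, 0).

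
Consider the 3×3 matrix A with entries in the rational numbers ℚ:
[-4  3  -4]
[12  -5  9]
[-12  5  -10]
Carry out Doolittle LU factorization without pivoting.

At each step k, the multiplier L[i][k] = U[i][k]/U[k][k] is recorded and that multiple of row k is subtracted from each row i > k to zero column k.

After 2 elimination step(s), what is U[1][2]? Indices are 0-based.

U[1][2] = -3

Step 1: pivot at (0,0) is -4.
  row1 ← row1 − (-3)·row0  ⇒  L[1][0]=-3, U row1=(0, 4, -3)
  row2 ← row2 − (3)·row0  ⇒  L[2][0]=3, U row2=(0, -4, 2)
Step 2: pivot at (1,1) is 4.
  row2 ← row2 − (-1)·row1  ⇒  L[2][1]=-1, U row2=(0, 0, -1)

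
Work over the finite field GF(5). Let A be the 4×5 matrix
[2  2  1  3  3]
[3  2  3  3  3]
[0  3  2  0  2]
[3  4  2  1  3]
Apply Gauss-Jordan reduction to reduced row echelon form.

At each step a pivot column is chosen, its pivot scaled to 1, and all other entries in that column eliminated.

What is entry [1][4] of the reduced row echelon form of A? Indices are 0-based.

pivot(0,0)=2: scale R0 → (1, 1, 3, 4, 4)
  clear (1,0): R1 −= (3)R0 → (0, 4, 4, 1, 1)
  clear (3,0): R3 −= (3)R0 → (0, 1, 3, 4, 1)
pivot(1,1)=4: scale R1 → (0, 1, 1, 4, 4)
  clear (0,1): R0 −= (1)R1 → (1, 0, 2, 0, 0)
  clear (2,1): R2 −= (3)R1 → (0, 0, 4, 3, 0)
  clear (3,1): R3 −= (1)R1 → (0, 0, 2, 0, 2)
pivot(2,2)=4: scale R2 → (0, 0, 1, 2, 0)
  clear (0,2): R0 −= (2)R2 → (1, 0, 0, 1, 0)
  clear (1,2): R1 −= (1)R2 → (0, 1, 0, 2, 4)
  clear (3,2): R3 −= (2)R2 → (0, 0, 0, 1, 2)
pivot(3,3)=1: scale R3 → (0, 0, 0, 1, 2)
  clear (0,3): R0 −= (1)R3 → (1, 0, 0, 0, 3)
  clear (1,3): R1 −= (2)R3 → (0, 1, 0, 0, 0)
  clear (2,3): R2 −= (2)R3 → (0, 0, 1, 0, 1)

M[1][4] = 0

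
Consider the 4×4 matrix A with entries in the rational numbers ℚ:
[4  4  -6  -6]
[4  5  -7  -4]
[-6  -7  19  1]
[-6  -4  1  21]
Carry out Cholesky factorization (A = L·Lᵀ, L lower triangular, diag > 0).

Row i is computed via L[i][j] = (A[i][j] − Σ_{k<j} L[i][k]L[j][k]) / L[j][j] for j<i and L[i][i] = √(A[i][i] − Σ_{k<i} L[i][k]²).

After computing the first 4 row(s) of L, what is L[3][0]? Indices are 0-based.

L[3][0] = -3

Step 1: L[0][0] = √(4) = 2.
  L[1][0] = (4) / L[0][0] = 2.
Step 2: L[1][1] = √(1) = 1.
  L[2][0] = (-6) / L[0][0] = -3.
  L[2][1] = (-1) / L[1][1] = -1.
Step 3: L[2][2] = √(9) = 3.
  L[3][0] = (-6) / L[0][0] = -3.
  L[3][1] = (2) / L[1][1] = 2.
  L[3][2] = (-6) / L[2][2] = -2.
Step 4: L[3][3] = √(4) = 2.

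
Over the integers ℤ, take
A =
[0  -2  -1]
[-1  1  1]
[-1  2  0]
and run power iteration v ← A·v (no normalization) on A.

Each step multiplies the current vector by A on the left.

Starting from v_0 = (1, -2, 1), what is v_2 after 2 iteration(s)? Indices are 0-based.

v_0 = (1, -2, 1).
v_1 = A·v_0 = (3, -2, -5).
v_2 = A·v_1 = (9, -10, -7).

v_2 = (9, -10, -7)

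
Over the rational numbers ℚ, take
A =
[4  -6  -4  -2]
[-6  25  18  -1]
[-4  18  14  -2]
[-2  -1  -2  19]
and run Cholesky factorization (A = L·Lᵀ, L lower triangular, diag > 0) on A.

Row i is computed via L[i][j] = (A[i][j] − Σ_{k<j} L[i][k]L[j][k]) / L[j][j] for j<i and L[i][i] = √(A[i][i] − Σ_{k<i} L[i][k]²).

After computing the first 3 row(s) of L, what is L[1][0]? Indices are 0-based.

L[1][0] = -3

Step 1: L[0][0] = √(4) = 2.
  L[1][0] = (-6) / L[0][0] = -3.
Step 2: L[1][1] = √(16) = 4.
  L[2][0] = (-4) / L[0][0] = -2.
  L[2][1] = (12) / L[1][1] = 3.
Step 3: L[2][2] = √(1) = 1.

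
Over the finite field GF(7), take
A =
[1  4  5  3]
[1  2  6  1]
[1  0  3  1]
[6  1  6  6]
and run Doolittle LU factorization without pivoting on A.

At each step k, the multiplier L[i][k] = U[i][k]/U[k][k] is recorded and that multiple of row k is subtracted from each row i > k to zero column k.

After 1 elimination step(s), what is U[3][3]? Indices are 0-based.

[col 0] pivot 1
  R1 -= 1*R0 → (0, 5, 1, 5)  (L[1][0] := 1)
  R2 -= 1*R0 → (0, 3, 5, 5)  (L[2][0] := 1)
  R3 -= 6*R0 → (0, 5, 4, 2)  (L[3][0] := 6)

U[3][3] = 2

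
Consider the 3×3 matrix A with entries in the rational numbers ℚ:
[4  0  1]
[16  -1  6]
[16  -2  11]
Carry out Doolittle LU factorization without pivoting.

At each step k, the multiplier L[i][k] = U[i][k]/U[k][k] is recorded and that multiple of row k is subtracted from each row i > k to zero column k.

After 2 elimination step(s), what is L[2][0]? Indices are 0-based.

L[2][0] = 4

[col 0] pivot 4
  R1 -= 4*R0 → (0, -1, 2)  (L[1][0] := 4)
  R2 -= 4*R0 → (0, -2, 7)  (L[2][0] := 4)
[col 1] pivot -1
  R2 -= 2*R1 → (0, 0, 3)  (L[2][1] := 2)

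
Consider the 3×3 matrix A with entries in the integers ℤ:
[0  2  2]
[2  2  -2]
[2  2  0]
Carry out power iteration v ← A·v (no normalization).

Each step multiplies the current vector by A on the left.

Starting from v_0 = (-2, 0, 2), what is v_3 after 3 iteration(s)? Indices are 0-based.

v_3 = (-16, -32, -48)

v_0 = (-2, 0, 2).
v_1 = A·v_0 = (4, -8, -4).
v_2 = A·v_1 = (-24, 0, -8).
v_3 = A·v_2 = (-16, -32, -48).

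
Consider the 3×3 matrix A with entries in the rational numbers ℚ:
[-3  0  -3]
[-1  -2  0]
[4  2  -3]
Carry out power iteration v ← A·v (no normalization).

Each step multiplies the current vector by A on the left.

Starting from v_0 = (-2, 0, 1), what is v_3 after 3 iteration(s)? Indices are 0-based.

v_0 = (-2, 0, 1).
v_1 = A·v_0 = (3, 2, -11).
v_2 = A·v_1 = (24, -7, 49).
v_3 = A·v_2 = (-219, -10, -65).

v_3 = (-219, -10, -65)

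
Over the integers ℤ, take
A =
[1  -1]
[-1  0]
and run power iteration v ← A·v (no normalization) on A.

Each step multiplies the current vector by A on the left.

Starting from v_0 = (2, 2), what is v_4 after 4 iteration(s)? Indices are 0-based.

v_0 = (2, 2).
v_1 = A·v_0 = (0, -2).
v_2 = A·v_1 = (2, 0).
v_3 = A·v_2 = (2, -2).
v_4 = A·v_3 = (4, -2).

v_4 = (4, -2)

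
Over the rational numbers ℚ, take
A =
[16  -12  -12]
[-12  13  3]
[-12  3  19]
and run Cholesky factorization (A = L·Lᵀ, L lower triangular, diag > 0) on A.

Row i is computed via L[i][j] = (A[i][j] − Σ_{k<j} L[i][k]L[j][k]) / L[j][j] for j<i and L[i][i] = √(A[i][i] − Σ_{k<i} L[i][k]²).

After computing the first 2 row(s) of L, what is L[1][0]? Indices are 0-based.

Step 1: L[0][0] = √(16) = 4.
  L[1][0] = (-12) / L[0][0] = -3.
Step 2: L[1][1] = √(4) = 2.

L[1][0] = -3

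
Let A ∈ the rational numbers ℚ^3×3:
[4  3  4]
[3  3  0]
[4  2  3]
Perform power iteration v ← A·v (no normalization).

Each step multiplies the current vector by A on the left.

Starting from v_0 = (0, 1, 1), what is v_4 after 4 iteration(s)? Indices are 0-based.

v_4 = (4579, 2325, 3883)

v_0 = (0, 1, 1).
v_1 = A·v_0 = (7, 3, 5).
v_2 = A·v_1 = (57, 30, 49).
v_3 = A·v_2 = (514, 261, 435).
v_4 = A·v_3 = (4579, 2325, 3883).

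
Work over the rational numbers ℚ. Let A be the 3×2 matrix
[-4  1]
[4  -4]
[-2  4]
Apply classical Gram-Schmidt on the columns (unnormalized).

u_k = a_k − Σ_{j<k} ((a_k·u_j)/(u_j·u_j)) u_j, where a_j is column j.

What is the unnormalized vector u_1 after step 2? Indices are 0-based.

u_1 = (-19/9, -8/9, 22/9)

Step 1: u_0 = a_0 = (-4, 4, -2).
Step 2: u_1 = a_1 − (-7/9)·u_0 = (-19/9, -8/9, 22/9).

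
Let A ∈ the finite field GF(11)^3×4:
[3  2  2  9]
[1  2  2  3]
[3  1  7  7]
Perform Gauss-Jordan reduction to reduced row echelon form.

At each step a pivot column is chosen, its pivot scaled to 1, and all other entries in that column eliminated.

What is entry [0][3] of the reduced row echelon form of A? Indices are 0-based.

step 1: normalize row 0 (÷3) = (1, 8, 8, 3)
  row 1: subtract 1×row0 = (0, 5, 5, 0)
  row 2: subtract 3×row0 = (0, 10, 5, 9)
step 2: normalize row 1 (÷5) = (0, 1, 1, 0)
  row 0: subtract 8×row1 = (1, 0, 0, 3)
  row 2: subtract 10×row1 = (0, 0, 6, 9)
step 3: normalize row 2 (÷6) = (0, 0, 1, 7)
  row 1: subtract 1×row2 = (0, 1, 0, 4)

M[0][3] = 3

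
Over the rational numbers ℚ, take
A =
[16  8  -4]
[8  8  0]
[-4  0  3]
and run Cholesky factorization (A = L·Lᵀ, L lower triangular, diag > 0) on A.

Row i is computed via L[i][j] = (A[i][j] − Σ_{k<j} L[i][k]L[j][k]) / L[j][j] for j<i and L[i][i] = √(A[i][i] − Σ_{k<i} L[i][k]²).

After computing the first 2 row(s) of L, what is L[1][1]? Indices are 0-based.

L[1][1] = 2

Step 1: L[0][0] = √(16) = 4.
  L[1][0] = (8) / L[0][0] = 2.
Step 2: L[1][1] = √(4) = 2.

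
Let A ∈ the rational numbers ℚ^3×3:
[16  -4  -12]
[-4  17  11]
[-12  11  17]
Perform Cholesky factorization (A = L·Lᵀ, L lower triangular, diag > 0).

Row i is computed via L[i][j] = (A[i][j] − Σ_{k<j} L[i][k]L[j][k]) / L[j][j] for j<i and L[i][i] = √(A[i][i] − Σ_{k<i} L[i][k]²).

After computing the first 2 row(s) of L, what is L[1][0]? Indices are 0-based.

Step 1: L[0][0] = √(16) = 4.
  L[1][0] = (-4) / L[0][0] = -1.
Step 2: L[1][1] = √(16) = 4.

L[1][0] = -1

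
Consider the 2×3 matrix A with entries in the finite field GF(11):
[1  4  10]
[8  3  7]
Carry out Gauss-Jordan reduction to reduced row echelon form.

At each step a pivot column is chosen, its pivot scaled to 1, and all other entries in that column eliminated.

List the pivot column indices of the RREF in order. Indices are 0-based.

[1] R0 /= 1  ⇒  (1, 4, 10)
     R1 -= 8·R0  ⇒  (0, 4, 4)
[2] R1 /= 4  ⇒  (0, 1, 1)
     R0 -= 4·R1  ⇒  (1, 0, 6)

pivot columns: 0, 1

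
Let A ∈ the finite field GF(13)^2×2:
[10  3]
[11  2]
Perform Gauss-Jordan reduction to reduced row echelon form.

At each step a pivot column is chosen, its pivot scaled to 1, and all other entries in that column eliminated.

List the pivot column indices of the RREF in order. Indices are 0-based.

pivot columns: 0

step 1: normalize row 0 (÷10) = (1, 12)
  row 1: subtract 11×row0 = (0, 0)
skip col 1 (zero from row 1)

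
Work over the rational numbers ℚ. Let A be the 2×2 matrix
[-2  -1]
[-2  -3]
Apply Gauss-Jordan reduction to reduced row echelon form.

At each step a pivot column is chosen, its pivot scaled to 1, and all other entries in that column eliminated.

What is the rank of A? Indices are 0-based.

rank = 2

pivot(0,0)=-2: scale R0 → (1, 1/2)
  clear (1,0): R1 −= (-2)R0 → (0, -2)
pivot(1,1)=-2: scale R1 → (0, 1)
  clear (0,1): R0 −= (1/2)R1 → (1, 0)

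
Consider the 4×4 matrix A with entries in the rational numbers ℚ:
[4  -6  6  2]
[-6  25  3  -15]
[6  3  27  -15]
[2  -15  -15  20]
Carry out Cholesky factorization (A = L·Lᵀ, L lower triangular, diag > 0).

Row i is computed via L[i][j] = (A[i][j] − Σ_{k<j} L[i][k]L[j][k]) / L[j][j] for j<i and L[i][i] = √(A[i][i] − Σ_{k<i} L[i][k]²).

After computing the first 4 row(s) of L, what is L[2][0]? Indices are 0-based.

Step 1: L[0][0] = √(4) = 2.
  L[1][0] = (-6) / L[0][0] = -3.
Step 2: L[1][1] = √(16) = 4.
  L[2][0] = (6) / L[0][0] = 3.
  L[2][1] = (12) / L[1][1] = 3.
Step 3: L[2][2] = √(9) = 3.
  L[3][0] = (2) / L[0][0] = 1.
  L[3][1] = (-12) / L[1][1] = -3.
  L[3][2] = (-9) / L[2][2] = -3.
Step 4: L[3][3] = √(1) = 1.

L[2][0] = 3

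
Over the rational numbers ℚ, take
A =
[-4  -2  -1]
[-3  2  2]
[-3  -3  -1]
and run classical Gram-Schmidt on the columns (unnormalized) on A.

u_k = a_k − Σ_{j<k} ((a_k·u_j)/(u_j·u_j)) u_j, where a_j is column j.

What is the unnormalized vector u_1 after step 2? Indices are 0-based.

u_1 = (-12/17, 101/34, -69/34)

Step 1: u_0 = a_0 = (-4, -3, -3).
Step 2: u_1 = a_1 − (11/34)·u_0 = (-12/17, 101/34, -69/34).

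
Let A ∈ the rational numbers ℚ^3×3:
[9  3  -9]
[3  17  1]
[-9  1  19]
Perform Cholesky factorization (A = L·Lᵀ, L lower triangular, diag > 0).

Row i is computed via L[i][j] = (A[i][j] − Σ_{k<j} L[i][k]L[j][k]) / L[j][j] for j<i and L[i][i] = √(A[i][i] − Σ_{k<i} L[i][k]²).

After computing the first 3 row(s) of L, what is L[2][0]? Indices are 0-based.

Step 1: L[0][0] = √(9) = 3.
  L[1][0] = (3) / L[0][0] = 1.
Step 2: L[1][1] = √(16) = 4.
  L[2][0] = (-9) / L[0][0] = -3.
  L[2][1] = (4) / L[1][1] = 1.
Step 3: L[2][2] = √(9) = 3.

L[2][0] = -3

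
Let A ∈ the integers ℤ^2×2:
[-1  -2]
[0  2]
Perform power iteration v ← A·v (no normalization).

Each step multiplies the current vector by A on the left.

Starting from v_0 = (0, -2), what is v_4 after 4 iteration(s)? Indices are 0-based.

v_4 = (20, -32)

v_0 = (0, -2).
v_1 = A·v_0 = (4, -4).
v_2 = A·v_1 = (4, -8).
v_3 = A·v_2 = (12, -16).
v_4 = A·v_3 = (20, -32).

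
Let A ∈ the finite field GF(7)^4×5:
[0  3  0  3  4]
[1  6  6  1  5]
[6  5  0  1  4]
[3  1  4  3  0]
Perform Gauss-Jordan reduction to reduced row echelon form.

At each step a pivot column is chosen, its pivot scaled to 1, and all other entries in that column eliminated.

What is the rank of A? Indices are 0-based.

rank = 4

[1] R0 <-> R1
[1] R0 /= 1  ⇒  (1, 6, 6, 1, 5)
     R2 -= 6·R0  ⇒  (0, 4, 6, 2, 2)
     R3 -= 3·R0  ⇒  (0, 4, 0, 0, 6)
[2] R1 /= 3  ⇒  (0, 1, 0, 1, 6)
     R0 -= 6·R1  ⇒  (1, 0, 6, 2, 4)
     R2 -= 4·R1  ⇒  (0, 0, 6, 5, 6)
     R3 -= 4·R1  ⇒  (0, 0, 0, 3, 3)
[3] R2 /= 6  ⇒  (0, 0, 1, 2, 1)
     R0 -= 6·R2  ⇒  (1, 0, 0, 4, 5)
[4] R3 /= 3  ⇒  (0, 0, 0, 1, 1)
     R0 -= 4·R3  ⇒  (1, 0, 0, 0, 1)
     R1 -= 1·R3  ⇒  (0, 1, 0, 0, 5)
     R2 -= 2·R3  ⇒  (0, 0, 1, 0, 6)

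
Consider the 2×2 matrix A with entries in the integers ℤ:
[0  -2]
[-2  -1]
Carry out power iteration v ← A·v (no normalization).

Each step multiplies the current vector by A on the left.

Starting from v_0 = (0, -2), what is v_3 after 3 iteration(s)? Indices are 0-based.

v_0 = (0, -2).
v_1 = A·v_0 = (4, 2).
v_2 = A·v_1 = (-4, -10).
v_3 = A·v_2 = (20, 18).

v_3 = (20, 18)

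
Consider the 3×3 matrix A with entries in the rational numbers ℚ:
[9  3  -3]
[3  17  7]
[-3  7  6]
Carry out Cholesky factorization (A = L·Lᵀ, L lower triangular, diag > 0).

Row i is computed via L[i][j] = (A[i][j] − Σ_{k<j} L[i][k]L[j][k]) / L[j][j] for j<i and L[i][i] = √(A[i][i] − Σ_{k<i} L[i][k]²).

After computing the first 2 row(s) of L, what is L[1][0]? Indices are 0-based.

Step 1: L[0][0] = √(9) = 3.
  L[1][0] = (3) / L[0][0] = 1.
Step 2: L[1][1] = √(16) = 4.

L[1][0] = 1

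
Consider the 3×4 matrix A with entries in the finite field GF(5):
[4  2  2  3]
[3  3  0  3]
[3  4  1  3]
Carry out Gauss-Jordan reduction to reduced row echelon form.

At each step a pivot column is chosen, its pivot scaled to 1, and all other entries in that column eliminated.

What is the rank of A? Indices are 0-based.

rank = 3

pivot(0,0)=4: scale R0 → (1, 3, 3, 2)
  clear (1,0): R1 −= (3)R0 → (0, 4, 1, 2)
  clear (2,0): R2 −= (3)R0 → (0, 0, 2, 2)
pivot(1,1)=4: scale R1 → (0, 1, 4, 3)
  clear (0,1): R0 −= (3)R1 → (1, 0, 1, 3)
pivot(2,2)=2: scale R2 → (0, 0, 1, 1)
  clear (0,2): R0 −= (1)R2 → (1, 0, 0, 2)
  clear (1,2): R1 −= (4)R2 → (0, 1, 0, 4)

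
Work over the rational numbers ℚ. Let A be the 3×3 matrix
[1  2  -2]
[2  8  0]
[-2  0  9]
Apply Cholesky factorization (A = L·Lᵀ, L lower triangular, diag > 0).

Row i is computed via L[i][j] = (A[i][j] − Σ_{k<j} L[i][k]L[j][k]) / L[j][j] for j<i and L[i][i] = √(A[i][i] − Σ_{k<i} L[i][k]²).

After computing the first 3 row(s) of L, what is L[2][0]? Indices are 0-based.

L[2][0] = -2

Step 1: L[0][0] = √(1) = 1.
  L[1][0] = (2) / L[0][0] = 2.
Step 2: L[1][1] = √(4) = 2.
  L[2][0] = (-2) / L[0][0] = -2.
  L[2][1] = (4) / L[1][1] = 2.
Step 3: L[2][2] = √(1) = 1.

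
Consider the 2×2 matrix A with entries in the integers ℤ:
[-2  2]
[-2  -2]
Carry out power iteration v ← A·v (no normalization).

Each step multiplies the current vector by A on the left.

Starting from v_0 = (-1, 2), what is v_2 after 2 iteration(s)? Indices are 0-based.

v_2 = (-16, -8)

v_0 = (-1, 2).
v_1 = A·v_0 = (6, -2).
v_2 = A·v_1 = (-16, -8).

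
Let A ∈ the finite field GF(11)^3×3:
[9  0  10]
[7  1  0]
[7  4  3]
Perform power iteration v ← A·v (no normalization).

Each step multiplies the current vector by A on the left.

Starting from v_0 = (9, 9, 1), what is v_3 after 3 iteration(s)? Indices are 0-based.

v_0 = (9, 9, 1).
v_1 = A·v_0 = (3, 6, 3).
v_2 = A·v_1 = (2, 5, 10).
v_3 = A·v_2 = (8, 8, 9).

v_3 = (8, 8, 9)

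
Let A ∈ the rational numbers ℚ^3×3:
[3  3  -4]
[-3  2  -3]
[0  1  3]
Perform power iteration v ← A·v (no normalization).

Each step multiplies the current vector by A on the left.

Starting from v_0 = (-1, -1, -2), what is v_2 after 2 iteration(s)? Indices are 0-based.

v_2 = (55, 29, -14)

v_0 = (-1, -1, -2).
v_1 = A·v_0 = (2, 7, -7).
v_2 = A·v_1 = (55, 29, -14).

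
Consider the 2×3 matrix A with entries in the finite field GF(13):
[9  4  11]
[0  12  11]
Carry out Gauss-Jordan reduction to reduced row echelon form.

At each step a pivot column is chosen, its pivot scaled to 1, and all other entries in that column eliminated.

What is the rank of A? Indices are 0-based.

[1] R0 /= 9  ⇒  (1, 12, 7)
[2] R1 /= 12  ⇒  (0, 1, 2)
     R0 -= 12·R1  ⇒  (1, 0, 9)

rank = 2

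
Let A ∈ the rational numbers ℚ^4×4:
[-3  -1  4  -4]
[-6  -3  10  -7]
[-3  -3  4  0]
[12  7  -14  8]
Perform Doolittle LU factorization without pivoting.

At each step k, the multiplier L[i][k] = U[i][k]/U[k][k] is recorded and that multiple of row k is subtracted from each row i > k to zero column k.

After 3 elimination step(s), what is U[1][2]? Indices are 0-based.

k=0: U[0][0]=-3
  eliminate (1,0): mult=2, new row 1: (0, -1, 2, 1); set L[1][0]=2
  eliminate (2,0): mult=1, new row 2: (0, -2, 0, 4); set L[2][0]=1
  eliminate (3,0): mult=-4, new row 3: (0, 3, 2, -8); set L[3][0]=-4
k=1: U[1][1]=-1
  eliminate (2,1): mult=2, new row 2: (0, 0, -4, 2); set L[2][1]=2
  eliminate (3,1): mult=-3, new row 3: (0, 0, 8, -5); set L[3][1]=-3
k=2: U[2][2]=-4
  eliminate (3,2): mult=-2, new row 3: (0, 0, 0, -1); set L[3][2]=-2

U[1][2] = 2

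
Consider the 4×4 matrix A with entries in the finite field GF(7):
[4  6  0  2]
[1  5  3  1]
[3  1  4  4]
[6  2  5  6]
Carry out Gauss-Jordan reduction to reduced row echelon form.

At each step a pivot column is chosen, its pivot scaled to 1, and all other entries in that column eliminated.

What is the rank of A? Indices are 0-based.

rank = 3

step 1: normalize row 0 (÷4) = (1, 5, 0, 4)
  row 1: subtract 1×row0 = (0, 0, 3, 4)
  row 2: subtract 3×row0 = (0, 0, 4, 6)
  row 3: subtract 6×row0 = (0, 0, 5, 3)
skip col 1 (zero from row 1)
step 2: normalize row 1 (÷3) = (0, 0, 1, 6)
  row 2: subtract 4×row1 = (0, 0, 0, 3)
  row 3: subtract 5×row1 = (0, 0, 0, 1)
step 3: normalize row 2 (÷3) = (0, 0, 0, 1)
  row 0: subtract 4×row2 = (1, 5, 0, 0)
  row 1: subtract 6×row2 = (0, 0, 1, 0)
  row 3: subtract 1×row2 = (0, 0, 0, 0)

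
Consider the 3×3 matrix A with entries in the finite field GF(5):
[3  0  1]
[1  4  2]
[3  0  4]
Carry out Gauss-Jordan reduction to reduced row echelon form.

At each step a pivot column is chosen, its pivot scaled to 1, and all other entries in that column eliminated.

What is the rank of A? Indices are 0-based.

rank = 3

[1] R0 /= 3  ⇒  (1, 0, 2)
     R1 -= 1·R0  ⇒  (0, 4, 0)
     R2 -= 3·R0  ⇒  (0, 0, 3)
[2] R1 /= 4  ⇒  (0, 1, 0)
[3] R2 /= 3  ⇒  (0, 0, 1)
     R0 -= 2·R2  ⇒  (1, 0, 0)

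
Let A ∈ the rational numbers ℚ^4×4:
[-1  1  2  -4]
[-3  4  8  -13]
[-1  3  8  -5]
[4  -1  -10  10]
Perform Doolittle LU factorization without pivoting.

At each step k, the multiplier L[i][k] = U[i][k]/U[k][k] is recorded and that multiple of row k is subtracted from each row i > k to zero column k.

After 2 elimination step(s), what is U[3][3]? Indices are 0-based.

U[3][3] = -3

[col 0] pivot -1
  R1 -= 3*R0 → (0, 1, 2, -1)  (L[1][0] := 3)
  R2 -= 1*R0 → (0, 2, 6, -1)  (L[2][0] := 1)
  R3 -= -4*R0 → (0, 3, -2, -6)  (L[3][0] := -4)
[col 1] pivot 1
  R2 -= 2*R1 → (0, 0, 2, 1)  (L[2][1] := 2)
  R3 -= 3*R1 → (0, 0, -8, -3)  (L[3][1] := 3)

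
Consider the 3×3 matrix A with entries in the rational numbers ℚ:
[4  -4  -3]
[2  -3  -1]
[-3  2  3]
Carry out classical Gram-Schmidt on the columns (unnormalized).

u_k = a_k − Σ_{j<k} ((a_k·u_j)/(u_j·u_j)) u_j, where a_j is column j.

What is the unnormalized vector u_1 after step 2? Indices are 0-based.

u_1 = (-4/29, -31/29, -26/29)

Step 1: u_0 = a_0 = (4, 2, -3).
Step 2: u_1 = a_1 − (-28/29)·u_0 = (-4/29, -31/29, -26/29).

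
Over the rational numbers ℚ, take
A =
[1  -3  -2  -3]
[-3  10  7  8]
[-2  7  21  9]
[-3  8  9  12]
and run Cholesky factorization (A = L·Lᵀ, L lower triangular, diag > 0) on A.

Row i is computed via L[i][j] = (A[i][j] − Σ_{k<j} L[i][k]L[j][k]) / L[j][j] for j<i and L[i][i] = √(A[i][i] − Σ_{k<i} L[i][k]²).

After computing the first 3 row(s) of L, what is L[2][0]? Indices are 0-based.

Step 1: L[0][0] = √(1) = 1.
  L[1][0] = (-3) / L[0][0] = -3.
Step 2: L[1][1] = √(1) = 1.
  L[2][0] = (-2) / L[0][0] = -2.
  L[2][1] = (1) / L[1][1] = 1.
Step 3: L[2][2] = √(16) = 4.

L[2][0] = -2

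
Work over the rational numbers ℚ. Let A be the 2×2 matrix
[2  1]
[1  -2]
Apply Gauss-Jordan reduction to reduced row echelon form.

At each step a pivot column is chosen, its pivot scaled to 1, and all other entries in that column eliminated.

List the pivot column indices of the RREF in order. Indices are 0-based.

pivot columns: 0, 1

pivot(0,0)=2: scale R0 → (1, 1/2)
  clear (1,0): R1 −= (1)R0 → (0, -5/2)
pivot(1,1)=-5/2: scale R1 → (0, 1)
  clear (0,1): R0 −= (1/2)R1 → (1, 0)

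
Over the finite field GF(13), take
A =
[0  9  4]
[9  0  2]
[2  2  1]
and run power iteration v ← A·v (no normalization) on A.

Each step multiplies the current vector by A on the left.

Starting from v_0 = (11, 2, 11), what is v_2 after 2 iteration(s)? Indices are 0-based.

v_0 = (11, 2, 11).
v_1 = A·v_0 = (10, 4, 11).
v_2 = A·v_1 = (2, 8, 0).

v_2 = (2, 8, 0)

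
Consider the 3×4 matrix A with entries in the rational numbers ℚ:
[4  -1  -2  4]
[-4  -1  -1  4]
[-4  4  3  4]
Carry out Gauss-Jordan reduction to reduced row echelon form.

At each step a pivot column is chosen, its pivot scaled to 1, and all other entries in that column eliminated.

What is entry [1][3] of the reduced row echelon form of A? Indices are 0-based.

M[1][3] = 32/7

pivot(0,0)=4: scale R0 → (1, -1/4, -1/2, 1)
  clear (1,0): R1 −= (-4)R0 → (0, -2, -3, 8)
  clear (2,0): R2 −= (-4)R0 → (0, 3, 1, 8)
pivot(1,1)=-2: scale R1 → (0, 1, 3/2, -4)
  clear (0,1): R0 −= (-1/4)R1 → (1, 0, -1/8, 0)
  clear (2,1): R2 −= (3)R1 → (0, 0, -7/2, 20)
pivot(2,2)=-7/2: scale R2 → (0, 0, 1, -40/7)
  clear (0,2): R0 −= (-1/8)R2 → (1, 0, 0, -5/7)
  clear (1,2): R1 −= (3/2)R2 → (0, 1, 0, 32/7)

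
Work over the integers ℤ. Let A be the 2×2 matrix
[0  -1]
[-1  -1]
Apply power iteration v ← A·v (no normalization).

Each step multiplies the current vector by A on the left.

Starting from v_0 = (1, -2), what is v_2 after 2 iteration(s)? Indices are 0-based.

v_0 = (1, -2).
v_1 = A·v_0 = (2, 1).
v_2 = A·v_1 = (-1, -3).

v_2 = (-1, -3)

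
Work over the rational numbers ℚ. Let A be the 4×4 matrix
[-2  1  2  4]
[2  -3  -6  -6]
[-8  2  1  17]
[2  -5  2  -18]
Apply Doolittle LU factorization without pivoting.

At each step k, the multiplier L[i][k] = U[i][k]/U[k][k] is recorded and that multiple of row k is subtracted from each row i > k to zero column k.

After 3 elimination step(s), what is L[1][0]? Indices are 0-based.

Step 1: pivot at (0,0) is -2.
  row1 ← row1 − (-1)·row0  ⇒  L[1][0]=-1, U row1=(0, -2, -4, -2)
  row2 ← row2 − (4)·row0  ⇒  L[2][0]=4, U row2=(0, -2, -7, 1)
  row3 ← row3 − (-1)·row0  ⇒  L[3][0]=-1, U row3=(0, -4, 4, -14)
Step 2: pivot at (1,1) is -2.
  row2 ← row2 − (1)·row1  ⇒  L[2][1]=1, U row2=(0, 0, -3, 3)
  row3 ← row3 − (2)·row1  ⇒  L[3][1]=2, U row3=(0, 0, 12, -10)
Step 3: pivot at (2,2) is -3.
  row3 ← row3 − (-4)·row2  ⇒  L[3][2]=-4, U row3=(0, 0, 0, 2)

L[1][0] = -1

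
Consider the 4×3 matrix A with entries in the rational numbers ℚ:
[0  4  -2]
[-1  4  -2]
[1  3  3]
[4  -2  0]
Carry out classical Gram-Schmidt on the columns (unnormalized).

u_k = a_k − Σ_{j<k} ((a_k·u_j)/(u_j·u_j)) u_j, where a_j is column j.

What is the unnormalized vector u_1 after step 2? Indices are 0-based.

Step 1: u_0 = a_0 = (0, -1, 1, 4).
Step 2: u_1 = a_1 − (-1/2)·u_0 = (4, 7/2, 7/2, 0).

u_1 = (4, 7/2, 7/2, 0)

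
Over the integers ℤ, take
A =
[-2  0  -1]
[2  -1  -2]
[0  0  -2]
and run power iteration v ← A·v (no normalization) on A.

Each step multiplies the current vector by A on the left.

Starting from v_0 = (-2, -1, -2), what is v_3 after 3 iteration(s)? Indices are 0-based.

v_3 = (40, -19, 16)

v_0 = (-2, -1, -2).
v_1 = A·v_0 = (6, 1, 4).
v_2 = A·v_1 = (-16, 3, -8).
v_3 = A·v_2 = (40, -19, 16).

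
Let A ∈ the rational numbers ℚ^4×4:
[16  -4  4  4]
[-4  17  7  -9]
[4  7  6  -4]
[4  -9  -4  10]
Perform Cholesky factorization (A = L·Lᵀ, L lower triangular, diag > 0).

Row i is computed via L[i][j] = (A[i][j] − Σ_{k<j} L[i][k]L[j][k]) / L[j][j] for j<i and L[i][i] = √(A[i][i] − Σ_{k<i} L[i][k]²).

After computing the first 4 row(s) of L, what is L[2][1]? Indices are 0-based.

Step 1: L[0][0] = √(16) = 4.
  L[1][0] = (-4) / L[0][0] = -1.
Step 2: L[1][1] = √(16) = 4.
  L[2][0] = (4) / L[0][0] = 1.
  L[2][1] = (8) / L[1][1] = 2.
Step 3: L[2][2] = √(1) = 1.
  L[3][0] = (4) / L[0][0] = 1.
  L[3][1] = (-8) / L[1][1] = -2.
  L[3][2] = (-1) / L[2][2] = -1.
Step 4: L[3][3] = √(4) = 2.

L[2][1] = 2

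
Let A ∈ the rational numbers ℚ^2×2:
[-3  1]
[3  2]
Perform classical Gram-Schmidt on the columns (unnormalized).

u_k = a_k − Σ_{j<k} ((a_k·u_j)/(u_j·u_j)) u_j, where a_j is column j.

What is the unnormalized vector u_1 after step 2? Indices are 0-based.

u_1 = (3/2, 3/2)

Step 1: u_0 = a_0 = (-3, 3).
Step 2: u_1 = a_1 − (1/6)·u_0 = (3/2, 3/2).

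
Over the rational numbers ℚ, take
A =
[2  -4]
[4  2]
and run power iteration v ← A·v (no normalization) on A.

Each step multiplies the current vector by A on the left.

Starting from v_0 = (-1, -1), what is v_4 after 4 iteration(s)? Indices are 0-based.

v_4 = (-272, 496)

v_0 = (-1, -1).
v_1 = A·v_0 = (2, -6).
v_2 = A·v_1 = (28, -4).
v_3 = A·v_2 = (72, 104).
v_4 = A·v_3 = (-272, 496).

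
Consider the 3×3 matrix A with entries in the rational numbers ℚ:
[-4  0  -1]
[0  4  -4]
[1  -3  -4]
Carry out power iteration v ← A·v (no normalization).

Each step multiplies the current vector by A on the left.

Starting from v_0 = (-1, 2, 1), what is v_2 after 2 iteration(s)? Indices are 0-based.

v_0 = (-1, 2, 1).
v_1 = A·v_0 = (3, 4, -11).
v_2 = A·v_1 = (-1, 60, 35).

v_2 = (-1, 60, 35)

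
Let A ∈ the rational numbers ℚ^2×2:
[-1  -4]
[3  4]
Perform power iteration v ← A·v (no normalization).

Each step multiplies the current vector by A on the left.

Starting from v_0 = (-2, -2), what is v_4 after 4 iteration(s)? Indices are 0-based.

v_4 = (-194, 310)

v_0 = (-2, -2).
v_1 = A·v_0 = (10, -14).
v_2 = A·v_1 = (46, -26).
v_3 = A·v_2 = (58, 34).
v_4 = A·v_3 = (-194, 310).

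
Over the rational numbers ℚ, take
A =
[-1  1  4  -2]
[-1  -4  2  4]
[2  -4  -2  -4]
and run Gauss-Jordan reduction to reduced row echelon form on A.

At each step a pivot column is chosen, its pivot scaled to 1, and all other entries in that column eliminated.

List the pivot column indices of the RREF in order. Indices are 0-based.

pivot(0,0)=-1: scale R0 → (1, -1, -4, 2)
  clear (1,0): R1 −= (-1)R0 → (0, -5, -2, 6)
  clear (2,0): R2 −= (2)R0 → (0, -2, 6, -8)
pivot(1,1)=-5: scale R1 → (0, 1, 2/5, -6/5)
  clear (0,1): R0 −= (-1)R1 → (1, 0, -18/5, 4/5)
  clear (2,1): R2 −= (-2)R1 → (0, 0, 34/5, -52/5)
pivot(2,2)=34/5: scale R2 → (0, 0, 1, -26/17)
  clear (0,2): R0 −= (-18/5)R2 → (1, 0, 0, -80/17)
  clear (1,2): R1 −= (2/5)R2 → (0, 1, 0, -10/17)

pivot columns: 0, 1, 2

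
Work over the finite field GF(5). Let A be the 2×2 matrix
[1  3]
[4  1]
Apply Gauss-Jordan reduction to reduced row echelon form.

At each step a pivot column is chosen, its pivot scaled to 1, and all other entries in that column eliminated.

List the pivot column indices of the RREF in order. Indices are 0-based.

pivot(0,0)=1: scale R0 → (1, 3)
  clear (1,0): R1 −= (4)R0 → (0, 4)
pivot(1,1)=4: scale R1 → (0, 1)
  clear (0,1): R0 −= (3)R1 → (1, 0)

pivot columns: 0, 1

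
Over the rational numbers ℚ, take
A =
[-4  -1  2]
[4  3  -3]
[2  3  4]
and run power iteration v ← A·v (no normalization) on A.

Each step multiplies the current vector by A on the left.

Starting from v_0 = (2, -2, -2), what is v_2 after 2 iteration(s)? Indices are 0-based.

v_0 = (2, -2, -2).
v_1 = A·v_0 = (-10, 8, -10).
v_2 = A·v_1 = (12, 14, -36).

v_2 = (12, 14, -36)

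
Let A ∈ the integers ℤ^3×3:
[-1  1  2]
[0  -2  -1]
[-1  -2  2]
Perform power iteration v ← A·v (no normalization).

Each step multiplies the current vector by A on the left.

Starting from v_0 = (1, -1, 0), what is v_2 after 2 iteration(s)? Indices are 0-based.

v_2 = (6, -5, 0)

v_0 = (1, -1, 0).
v_1 = A·v_0 = (-2, 2, 1).
v_2 = A·v_1 = (6, -5, 0).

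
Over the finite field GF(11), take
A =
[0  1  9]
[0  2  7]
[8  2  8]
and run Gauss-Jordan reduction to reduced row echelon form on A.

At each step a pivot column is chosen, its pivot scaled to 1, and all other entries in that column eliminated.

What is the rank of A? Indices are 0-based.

rank = 2

[1] R0 <-> R2
[1] R0 /= 8  ⇒  (1, 3, 1)
[2] R1 /= 2  ⇒  (0, 1, 9)
     R0 -= 3·R1  ⇒  (1, 0, 7)
     R2 -= 1·R1  ⇒  (0, 0, 0)
column 2 empty below row 2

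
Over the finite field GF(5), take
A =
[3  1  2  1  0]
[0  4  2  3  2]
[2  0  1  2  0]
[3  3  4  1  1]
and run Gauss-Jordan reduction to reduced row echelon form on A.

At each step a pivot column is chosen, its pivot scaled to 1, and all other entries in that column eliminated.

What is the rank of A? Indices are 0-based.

[1] R0 /= 3  ⇒  (1, 2, 4, 2, 0)
     R2 -= 2·R0  ⇒  (0, 1, 3, 3, 0)
     R3 -= 3·R0  ⇒  (0, 2, 2, 0, 1)
[2] R1 /= 4  ⇒  (0, 1, 3, 2, 3)
     R0 -= 2·R1  ⇒  (1, 0, 3, 3, 4)
     R2 -= 1·R1  ⇒  (0, 0, 0, 1, 2)
     R3 -= 2·R1  ⇒  (0, 0, 1, 1, 0)
[3] R2 <-> R3
[3] R2 /= 1  ⇒  (0, 0, 1, 1, 0)
     R0 -= 3·R2  ⇒  (1, 0, 0, 0, 4)
     R1 -= 3·R2  ⇒  (0, 1, 0, 4, 3)
[4] R3 /= 1  ⇒  (0, 0, 0, 1, 2)
     R1 -= 4·R3  ⇒  (0, 1, 0, 0, 0)
     R2 -= 1·R3  ⇒  (0, 0, 1, 0, 3)

rank = 4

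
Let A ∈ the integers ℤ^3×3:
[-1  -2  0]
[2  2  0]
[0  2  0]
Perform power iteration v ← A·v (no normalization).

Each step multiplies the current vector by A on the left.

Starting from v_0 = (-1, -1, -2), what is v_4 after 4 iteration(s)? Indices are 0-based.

v_0 = (-1, -1, -2).
v_1 = A·v_0 = (3, -4, -2).
v_2 = A·v_1 = (5, -2, -8).
v_3 = A·v_2 = (-1, 6, -4).
v_4 = A·v_3 = (-11, 10, 12).

v_4 = (-11, 10, 12)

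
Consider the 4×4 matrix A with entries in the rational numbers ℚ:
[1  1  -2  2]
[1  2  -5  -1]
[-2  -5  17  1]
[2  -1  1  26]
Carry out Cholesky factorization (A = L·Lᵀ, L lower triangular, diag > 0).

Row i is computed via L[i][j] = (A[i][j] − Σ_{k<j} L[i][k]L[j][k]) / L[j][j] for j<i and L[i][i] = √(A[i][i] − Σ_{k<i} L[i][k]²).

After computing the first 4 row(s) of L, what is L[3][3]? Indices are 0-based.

Step 1: L[0][0] = √(1) = 1.
  L[1][0] = (1) / L[0][0] = 1.
Step 2: L[1][1] = √(1) = 1.
  L[2][0] = (-2) / L[0][0] = -2.
  L[2][1] = (-3) / L[1][1] = -3.
Step 3: L[2][2] = √(4) = 2.
  L[3][0] = (2) / L[0][0] = 2.
  L[3][1] = (-3) / L[1][1] = -3.
  L[3][2] = (-4) / L[2][2] = -2.
Step 4: L[3][3] = √(9) = 3.

L[3][3] = 3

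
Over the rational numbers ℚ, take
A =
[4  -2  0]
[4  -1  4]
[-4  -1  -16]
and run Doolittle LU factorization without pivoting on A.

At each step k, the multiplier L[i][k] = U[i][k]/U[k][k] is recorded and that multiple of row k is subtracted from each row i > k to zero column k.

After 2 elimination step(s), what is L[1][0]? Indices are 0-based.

L[1][0] = 1

k=0: U[0][0]=4
  eliminate (1,0): mult=1, new row 1: (0, 1, 4); set L[1][0]=1
  eliminate (2,0): mult=-1, new row 2: (0, -3, -16); set L[2][0]=-1
k=1: U[1][1]=1
  eliminate (2,1): mult=-3, new row 2: (0, 0, -4); set L[2][1]=-3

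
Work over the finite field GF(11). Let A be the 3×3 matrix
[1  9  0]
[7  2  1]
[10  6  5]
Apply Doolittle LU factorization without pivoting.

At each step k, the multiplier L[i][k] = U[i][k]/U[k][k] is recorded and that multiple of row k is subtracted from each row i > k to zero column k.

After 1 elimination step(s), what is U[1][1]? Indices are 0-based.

Step 1: pivot at (0,0) is 1.
  row1 ← row1 − (7)·row0  ⇒  L[1][0]=7, U row1=(0, 5, 1)
  row2 ← row2 − (10)·row0  ⇒  L[2][0]=10, U row2=(0, 4, 5)

U[1][1] = 5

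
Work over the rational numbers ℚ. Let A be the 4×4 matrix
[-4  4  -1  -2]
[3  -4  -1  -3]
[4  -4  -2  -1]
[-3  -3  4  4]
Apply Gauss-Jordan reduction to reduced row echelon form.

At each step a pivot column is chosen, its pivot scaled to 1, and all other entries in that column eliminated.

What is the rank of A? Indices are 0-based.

rank = 4

step 1: normalize row 0 (÷-4) = (1, -1, 1/4, 1/2)
  row 1: subtract 3×row0 = (0, -1, -7/4, -9/2)
  row 2: subtract 4×row0 = (0, 0, -3, -3)
  row 3: subtract -3×row0 = (0, -6, 19/4, 11/2)
step 2: normalize row 1 (÷-1) = (0, 1, 7/4, 9/2)
  row 0: subtract -1×row1 = (1, 0, 2, 5)
  row 3: subtract -6×row1 = (0, 0, 61/4, 65/2)
step 3: normalize row 2 (÷-3) = (0, 0, 1, 1)
  row 0: subtract 2×row2 = (1, 0, 0, 3)
  row 1: subtract 7/4×row2 = (0, 1, 0, 11/4)
  row 3: subtract 61/4×row2 = (0, 0, 0, 69/4)
step 4: normalize row 3 (÷69/4) = (0, 0, 0, 1)
  row 0: subtract 3×row3 = (1, 0, 0, 0)
  row 1: subtract 11/4×row3 = (0, 1, 0, 0)
  row 2: subtract 1×row3 = (0, 0, 1, 0)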